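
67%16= 3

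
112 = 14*8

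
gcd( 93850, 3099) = 1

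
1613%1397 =216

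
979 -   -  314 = 1293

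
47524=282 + 47242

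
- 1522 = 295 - 1817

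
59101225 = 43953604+15147621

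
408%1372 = 408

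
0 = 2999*0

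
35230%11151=1777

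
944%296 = 56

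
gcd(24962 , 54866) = 14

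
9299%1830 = 149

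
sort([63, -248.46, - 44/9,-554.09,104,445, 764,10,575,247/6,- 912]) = [ - 912, - 554.09, - 248.46,- 44/9,10,247/6, 63,104 , 445, 575,  764 ]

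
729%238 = 15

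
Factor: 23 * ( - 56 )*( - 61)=2^3*7^1*23^1*61^1 = 78568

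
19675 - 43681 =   -  24006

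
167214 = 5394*31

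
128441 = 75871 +52570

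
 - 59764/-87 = 59764/87 = 686.94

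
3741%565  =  351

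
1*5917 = 5917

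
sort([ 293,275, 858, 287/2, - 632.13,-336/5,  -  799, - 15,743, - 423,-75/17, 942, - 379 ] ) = [-799,  -  632.13, - 423, - 379 , - 336/5 ,-15,-75/17, 287/2, 275, 293,743,858, 942]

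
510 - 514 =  - 4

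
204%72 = 60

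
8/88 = 1/11 = 0.09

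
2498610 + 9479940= 11978550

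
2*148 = 296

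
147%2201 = 147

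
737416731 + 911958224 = 1649374955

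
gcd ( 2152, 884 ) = 4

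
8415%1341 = 369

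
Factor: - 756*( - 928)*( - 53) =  - 2^7*3^3 * 7^1 *29^1 *53^1 = - 37183104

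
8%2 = 0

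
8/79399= 8/79399 = 0.00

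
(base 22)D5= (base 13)195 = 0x123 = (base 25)BG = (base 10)291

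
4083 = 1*4083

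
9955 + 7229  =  17184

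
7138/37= 192 + 34/37 =192.92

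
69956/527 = 132+392/527 = 132.74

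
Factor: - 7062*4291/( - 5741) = 30303042/5741   =  2^1 *3^1 * 7^1*11^1 * 107^1*613^1*5741^( - 1 ) 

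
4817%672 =113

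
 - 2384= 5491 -7875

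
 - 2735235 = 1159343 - 3894578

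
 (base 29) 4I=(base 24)5E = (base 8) 206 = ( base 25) 59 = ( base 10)134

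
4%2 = 0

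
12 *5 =60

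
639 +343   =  982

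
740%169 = 64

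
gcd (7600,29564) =76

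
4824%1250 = 1074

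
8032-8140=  - 108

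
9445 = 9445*1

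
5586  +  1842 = 7428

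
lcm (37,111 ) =111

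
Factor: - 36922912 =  - 2^5*13^1 *17^1*23^1*227^1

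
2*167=334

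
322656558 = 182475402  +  140181156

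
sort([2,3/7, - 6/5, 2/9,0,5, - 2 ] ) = [ - 2, - 6/5, 0,2/9,3/7, 2, 5]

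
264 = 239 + 25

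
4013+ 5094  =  9107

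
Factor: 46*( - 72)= - 3312 = -  2^4 * 3^2*23^1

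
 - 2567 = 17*( - 151 )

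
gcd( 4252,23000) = 4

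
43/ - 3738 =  - 1 +3695/3738 = - 0.01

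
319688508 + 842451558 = 1162140066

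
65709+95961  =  161670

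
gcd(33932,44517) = 1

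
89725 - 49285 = 40440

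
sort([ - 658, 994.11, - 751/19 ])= [ - 658,-751/19,994.11 ]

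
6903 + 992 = 7895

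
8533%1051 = 125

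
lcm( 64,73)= 4672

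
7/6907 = 7/6907  =  0.00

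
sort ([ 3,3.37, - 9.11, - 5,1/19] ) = [ - 9.11, - 5,1/19,3,3.37 ] 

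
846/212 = 3 + 105/106= 3.99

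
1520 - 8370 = -6850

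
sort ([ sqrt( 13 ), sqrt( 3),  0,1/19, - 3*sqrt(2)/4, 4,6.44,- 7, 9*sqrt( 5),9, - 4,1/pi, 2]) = [ - 7 , - 4, - 3*sqrt( 2 ) /4 , 0,1/19,  1/pi, sqrt ( 3),2, sqrt (13 ),4, 6.44,9,  9*sqrt( 5)]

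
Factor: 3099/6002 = 2^( - 1 )*3^1*1033^1  *3001^( - 1 )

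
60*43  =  2580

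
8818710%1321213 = 891432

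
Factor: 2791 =2791^1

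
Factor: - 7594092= - 2^2*3^2 * 11^1*127^1*151^1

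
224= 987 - 763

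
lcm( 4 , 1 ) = 4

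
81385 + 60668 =142053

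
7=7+0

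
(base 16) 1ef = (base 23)lc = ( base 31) fu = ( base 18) 199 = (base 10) 495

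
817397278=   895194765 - 77797487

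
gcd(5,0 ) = 5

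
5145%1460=765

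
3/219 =1/73 =0.01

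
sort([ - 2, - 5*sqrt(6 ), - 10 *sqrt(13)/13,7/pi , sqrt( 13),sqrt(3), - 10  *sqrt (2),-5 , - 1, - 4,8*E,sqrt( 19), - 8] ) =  [ - 10 * sqrt(2), - 5*  sqrt(6), - 8 ,-5,-4, - 10*sqrt (13 )/13, - 2, - 1 , sqrt(3 ),7/pi, sqrt(13),sqrt ( 19 ),8  *  E] 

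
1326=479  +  847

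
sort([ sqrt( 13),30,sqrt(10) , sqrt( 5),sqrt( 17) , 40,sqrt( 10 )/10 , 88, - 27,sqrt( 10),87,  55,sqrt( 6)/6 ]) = [ - 27,sqrt( 10) /10, sqrt( 6 )/6,sqrt (5 ),sqrt( 10 ),sqrt( 10 ), sqrt( 13 ), sqrt (17),30,  40,55,87, 88]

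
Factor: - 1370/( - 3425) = 2/5 = 2^1* 5^ ( - 1 )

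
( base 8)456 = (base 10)302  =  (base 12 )212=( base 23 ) D3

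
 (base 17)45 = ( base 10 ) 73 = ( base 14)53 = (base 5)243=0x49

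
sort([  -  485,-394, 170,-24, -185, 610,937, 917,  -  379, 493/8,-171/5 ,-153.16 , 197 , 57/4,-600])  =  [ - 600, - 485, -394,-379 ,-185,- 153.16 ,  -  171/5 ,-24,57/4,  493/8,170,  197,610, 917,937] 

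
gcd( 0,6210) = 6210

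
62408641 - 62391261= 17380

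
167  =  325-158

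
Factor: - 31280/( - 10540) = 2^2*23^1*31^( - 1 ) = 92/31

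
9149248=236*38768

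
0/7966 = 0 = 0.00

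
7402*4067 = 30103934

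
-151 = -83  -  68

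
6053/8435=6053/8435  =  0.72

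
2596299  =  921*2819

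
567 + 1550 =2117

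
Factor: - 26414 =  - 2^1*47^1*281^1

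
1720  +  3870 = 5590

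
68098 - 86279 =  - 18181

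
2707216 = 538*5032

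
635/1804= 635/1804   =  0.35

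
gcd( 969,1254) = 57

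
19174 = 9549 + 9625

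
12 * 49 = 588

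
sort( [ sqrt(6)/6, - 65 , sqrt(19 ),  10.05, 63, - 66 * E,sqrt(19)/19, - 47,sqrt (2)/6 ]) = [ - 66*E,-65 , - 47,sqrt(19 )/19, sqrt(2)/6,sqrt ( 6)/6,sqrt( 19),10.05,63] 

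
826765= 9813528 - 8986763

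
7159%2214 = 517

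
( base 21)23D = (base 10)958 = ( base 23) 1if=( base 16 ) 3be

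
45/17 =2+11/17 = 2.65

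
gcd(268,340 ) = 4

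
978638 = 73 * 13406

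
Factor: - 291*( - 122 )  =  2^1*3^1*61^1*97^1 = 35502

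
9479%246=131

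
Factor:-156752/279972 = - 2^2*3^( - 2 )*7^( - 1)*11^(  -  1)*97^1  =  -388/693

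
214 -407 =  - 193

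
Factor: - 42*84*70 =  - 246960 = -2^4*3^2*5^1*7^3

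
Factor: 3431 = 47^1  *73^1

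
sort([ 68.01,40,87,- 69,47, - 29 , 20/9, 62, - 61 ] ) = [ - 69, - 61 , - 29 , 20/9,40, 47,62, 68.01, 87]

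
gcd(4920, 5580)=60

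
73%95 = 73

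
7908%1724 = 1012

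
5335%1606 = 517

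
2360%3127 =2360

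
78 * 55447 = 4324866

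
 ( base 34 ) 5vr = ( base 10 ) 6861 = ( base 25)aob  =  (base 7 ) 26001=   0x1acd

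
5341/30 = 178 + 1/30 = 178.03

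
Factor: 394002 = 2^1*3^2*7^1*53^1  *  59^1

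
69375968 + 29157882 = 98533850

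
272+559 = 831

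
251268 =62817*4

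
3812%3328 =484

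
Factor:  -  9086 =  - 2^1*7^1*11^1*59^1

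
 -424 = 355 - 779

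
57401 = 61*941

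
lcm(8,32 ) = 32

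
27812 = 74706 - 46894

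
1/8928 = 1/8928=0.00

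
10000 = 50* 200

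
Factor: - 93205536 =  - 2^5*3^1*29^1*33479^1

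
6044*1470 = 8884680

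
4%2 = 0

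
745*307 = 228715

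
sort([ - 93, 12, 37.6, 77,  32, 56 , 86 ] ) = [ - 93,12, 32,37.6 , 56,  77, 86]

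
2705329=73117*37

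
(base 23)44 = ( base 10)96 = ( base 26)3I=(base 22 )48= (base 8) 140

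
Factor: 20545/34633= 35/59 =5^1 * 7^1* 59^(-1)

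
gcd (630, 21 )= 21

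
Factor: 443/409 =409^( - 1 )*443^1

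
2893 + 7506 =10399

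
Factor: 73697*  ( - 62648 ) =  - 4616969656 = - 2^3*13^1*41^1*191^1*5669^1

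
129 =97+32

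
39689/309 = 128 + 137/309 = 128.44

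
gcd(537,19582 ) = 1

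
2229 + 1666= 3895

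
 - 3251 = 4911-8162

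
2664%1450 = 1214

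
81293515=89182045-7888530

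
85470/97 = 85470/97= 881.13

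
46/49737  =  46/49737=0.00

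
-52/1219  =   - 1 +1167/1219 = - 0.04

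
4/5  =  4/5 = 0.80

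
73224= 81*904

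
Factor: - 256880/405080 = -26/41 = - 2^1*13^1*41^( - 1)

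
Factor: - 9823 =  - 11^1*19^1*47^1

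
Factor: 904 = 2^3*113^1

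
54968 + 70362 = 125330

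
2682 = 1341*2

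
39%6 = 3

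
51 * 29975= 1528725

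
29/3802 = 29/3802 = 0.01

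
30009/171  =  10003/57 = 175.49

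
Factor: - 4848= -2^4*3^1* 101^1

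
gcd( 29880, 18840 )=120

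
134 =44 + 90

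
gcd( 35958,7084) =2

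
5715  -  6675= - 960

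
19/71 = 19/71 = 0.27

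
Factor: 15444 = 2^2*3^3*11^1 * 13^1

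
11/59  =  11/59 = 0.19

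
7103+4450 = 11553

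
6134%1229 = 1218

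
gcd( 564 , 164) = 4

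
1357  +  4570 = 5927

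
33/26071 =33/26071 =0.00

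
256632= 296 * 867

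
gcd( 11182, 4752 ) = 2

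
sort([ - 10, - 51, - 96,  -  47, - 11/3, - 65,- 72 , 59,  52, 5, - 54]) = [-96, - 72, -65, - 54 , - 51, - 47, - 10, - 11/3, 5 , 52, 59]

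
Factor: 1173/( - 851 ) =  - 51/37 = - 3^1*17^1 * 37^( - 1)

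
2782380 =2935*948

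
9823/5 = 9823/5 = 1964.60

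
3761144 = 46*81764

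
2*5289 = 10578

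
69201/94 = 736 + 17/94 = 736.18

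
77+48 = 125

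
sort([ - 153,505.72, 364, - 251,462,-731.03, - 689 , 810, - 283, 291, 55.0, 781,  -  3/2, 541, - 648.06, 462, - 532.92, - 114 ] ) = [ - 731.03, - 689,-648.06, - 532.92, - 283, - 251, - 153, - 114,-3/2, 55.0,291,364,462,462, 505.72, 541, 781,810 ]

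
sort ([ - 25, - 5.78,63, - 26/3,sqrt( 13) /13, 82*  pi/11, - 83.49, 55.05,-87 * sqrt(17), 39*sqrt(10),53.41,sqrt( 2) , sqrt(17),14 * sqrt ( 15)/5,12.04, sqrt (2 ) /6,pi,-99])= [ - 87*sqrt( 17),- 99, - 83.49, - 25, - 26/3,- 5.78,sqrt( 2 ) /6,sqrt(13)/13,sqrt(2), pi,sqrt( 17),14*sqrt(15)/5,12.04 , 82*pi/11,53.41,55.05,63,39*sqrt (10 )] 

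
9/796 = 9/796 = 0.01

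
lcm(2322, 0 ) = 0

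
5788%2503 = 782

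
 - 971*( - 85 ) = 82535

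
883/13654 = 883/13654 =0.06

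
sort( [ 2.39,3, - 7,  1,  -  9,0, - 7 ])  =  [ - 9, - 7, -7,0,1 , 2.39, 3]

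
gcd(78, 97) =1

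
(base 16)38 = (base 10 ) 56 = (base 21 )2e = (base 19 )2i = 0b111000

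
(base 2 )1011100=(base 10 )92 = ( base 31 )2U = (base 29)35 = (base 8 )134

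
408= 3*136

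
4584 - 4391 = 193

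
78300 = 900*87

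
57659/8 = 57659/8= 7207.38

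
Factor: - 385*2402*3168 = -2929671360 = -2^6*3^2*5^1*7^1*11^2*  1201^1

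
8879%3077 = 2725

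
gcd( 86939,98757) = 1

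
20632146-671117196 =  - 650485050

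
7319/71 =7319/71=103.08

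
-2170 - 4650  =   - 6820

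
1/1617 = 1/1617 = 0.00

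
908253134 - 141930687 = 766322447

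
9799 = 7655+2144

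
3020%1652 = 1368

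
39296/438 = 19648/219 = 89.72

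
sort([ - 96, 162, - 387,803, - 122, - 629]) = [-629,-387 , - 122,-96,162, 803]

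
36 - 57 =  - 21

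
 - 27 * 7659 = - 206793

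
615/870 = 41/58=0.71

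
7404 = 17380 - 9976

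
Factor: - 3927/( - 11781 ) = 3^ (  -  1 ) = 1/3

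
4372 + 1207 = 5579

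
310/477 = 310/477 = 0.65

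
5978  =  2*2989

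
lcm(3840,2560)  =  7680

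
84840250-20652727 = 64187523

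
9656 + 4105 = 13761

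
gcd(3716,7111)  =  1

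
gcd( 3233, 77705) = 1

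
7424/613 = 12+68/613 = 12.11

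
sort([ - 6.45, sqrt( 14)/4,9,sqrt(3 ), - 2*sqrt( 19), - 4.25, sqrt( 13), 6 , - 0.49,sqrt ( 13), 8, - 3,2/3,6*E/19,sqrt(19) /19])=[- 2*sqrt( 19),  -  6.45, - 4.25,- 3, - 0.49,sqrt( 19) /19, 2/3,6*E/19,  sqrt( 14 ) /4 , sqrt( 3 ), sqrt(13 ) , sqrt( 13 ), 6, 8 , 9]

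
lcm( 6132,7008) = 49056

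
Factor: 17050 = 2^1*5^2*11^1 * 31^1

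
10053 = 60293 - 50240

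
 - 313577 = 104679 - 418256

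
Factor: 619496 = 2^3 * 211^1*367^1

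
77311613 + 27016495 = 104328108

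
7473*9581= 71598813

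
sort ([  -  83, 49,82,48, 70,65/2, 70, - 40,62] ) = [ - 83, - 40,65/2, 48,49,62,  70,70, 82] 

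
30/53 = 30/53 = 0.57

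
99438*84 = 8352792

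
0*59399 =0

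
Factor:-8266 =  - 2^1 * 4133^1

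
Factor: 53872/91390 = 56/95   =  2^3*5^(  -  1 )*7^1 * 19^( - 1)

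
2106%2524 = 2106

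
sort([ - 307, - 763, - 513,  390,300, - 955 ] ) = [ - 955, - 763,- 513, - 307, 300,390]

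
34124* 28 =955472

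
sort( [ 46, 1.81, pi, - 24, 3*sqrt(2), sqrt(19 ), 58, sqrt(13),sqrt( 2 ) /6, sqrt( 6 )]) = [  -  24,sqrt(2 ) /6,1.81, sqrt(6 ) , pi,sqrt( 13), 3*sqrt( 2),sqrt(19 ),46, 58 ]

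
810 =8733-7923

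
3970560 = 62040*64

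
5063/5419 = 5063/5419= 0.93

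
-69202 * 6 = -415212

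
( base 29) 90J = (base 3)101102001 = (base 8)16644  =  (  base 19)1207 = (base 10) 7588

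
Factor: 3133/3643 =13^1*241^1*3643^( - 1)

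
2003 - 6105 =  - 4102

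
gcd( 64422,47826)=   18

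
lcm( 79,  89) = 7031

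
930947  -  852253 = 78694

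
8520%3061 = 2398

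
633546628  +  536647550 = 1170194178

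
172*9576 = 1647072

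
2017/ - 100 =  - 2017/100 = - 20.17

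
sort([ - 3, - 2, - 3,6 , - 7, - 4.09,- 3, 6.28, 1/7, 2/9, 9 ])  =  [ - 7, - 4.09,- 3, - 3, - 3,-2, 1/7, 2/9, 6,6.28,9 ] 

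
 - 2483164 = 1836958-4320122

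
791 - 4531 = - 3740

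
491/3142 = 491/3142= 0.16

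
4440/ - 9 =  - 1480/3= - 493.33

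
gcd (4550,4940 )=130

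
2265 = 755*3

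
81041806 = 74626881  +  6414925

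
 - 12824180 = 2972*( - 4315)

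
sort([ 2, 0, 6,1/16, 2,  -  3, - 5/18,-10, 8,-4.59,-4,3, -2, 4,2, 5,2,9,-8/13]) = [-10, - 4.59,  -  4, - 3,-2 ,-8/13,-5/18 , 0, 1/16 , 2,2,2, 2,  3, 4,5,6, 8,  9]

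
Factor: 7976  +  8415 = 37^1*443^1 =16391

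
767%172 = 79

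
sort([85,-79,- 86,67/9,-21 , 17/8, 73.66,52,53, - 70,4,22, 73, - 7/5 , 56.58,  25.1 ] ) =[ -86, - 79, - 70,  -  21, - 7/5, 17/8,4,67/9, 22,25.1,52 , 53,56.58,73, 73.66, 85] 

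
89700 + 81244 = 170944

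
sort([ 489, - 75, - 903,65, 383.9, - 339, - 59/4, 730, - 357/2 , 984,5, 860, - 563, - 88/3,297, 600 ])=[ - 903, - 563 , - 339,- 357/2,  -  75  ,- 88/3, - 59/4, 5,65 , 297, 383.9, 489, 600,  730, 860,984]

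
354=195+159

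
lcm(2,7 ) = 14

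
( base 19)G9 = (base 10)313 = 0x139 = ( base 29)AN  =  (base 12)221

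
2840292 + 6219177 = 9059469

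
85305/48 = 28435/16 =1777.19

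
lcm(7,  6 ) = 42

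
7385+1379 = 8764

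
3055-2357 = 698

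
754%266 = 222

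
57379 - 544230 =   -  486851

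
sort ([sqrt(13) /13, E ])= [sqrt( 13 ) /13,  E ] 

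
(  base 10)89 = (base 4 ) 1121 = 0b1011001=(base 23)3K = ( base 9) 108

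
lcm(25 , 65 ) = 325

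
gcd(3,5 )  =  1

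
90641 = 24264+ 66377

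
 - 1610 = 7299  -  8909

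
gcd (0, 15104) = 15104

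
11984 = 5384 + 6600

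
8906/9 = 8906/9= 989.56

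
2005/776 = 2 + 453/776 = 2.58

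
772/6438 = 386/3219  =  0.12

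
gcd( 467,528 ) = 1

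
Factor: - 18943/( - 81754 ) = 2^( - 1)*19^1*41^(-1)=19/82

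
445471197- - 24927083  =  470398280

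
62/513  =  62/513 =0.12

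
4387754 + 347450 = 4735204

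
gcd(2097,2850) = 3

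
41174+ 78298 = 119472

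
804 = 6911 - 6107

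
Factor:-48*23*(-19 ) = 20976 = 2^4*3^1 *19^1  *  23^1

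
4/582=2/291 = 0.01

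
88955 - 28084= 60871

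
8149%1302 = 337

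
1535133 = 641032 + 894101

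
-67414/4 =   -  16854+1/2 = - 16853.50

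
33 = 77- 44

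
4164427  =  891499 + 3272928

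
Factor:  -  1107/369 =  -3^1 = - 3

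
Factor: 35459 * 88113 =3^1 *23^1 * 59^1*601^1 * 1277^1 = 3124398867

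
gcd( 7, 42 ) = 7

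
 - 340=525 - 865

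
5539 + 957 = 6496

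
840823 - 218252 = 622571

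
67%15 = 7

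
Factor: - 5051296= - 2^5*43^1*3671^1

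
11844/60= 197  +  2/5 =197.40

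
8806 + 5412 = 14218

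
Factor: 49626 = 2^1*3^3*919^1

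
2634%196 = 86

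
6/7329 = 2/2443 =0.00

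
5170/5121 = 1 + 49/5121 = 1.01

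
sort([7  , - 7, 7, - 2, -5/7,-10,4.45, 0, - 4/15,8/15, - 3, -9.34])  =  [  -  10, - 9.34, - 7, - 3, -2 , - 5/7 , - 4/15,0,8/15,4.45,  7, 7 ]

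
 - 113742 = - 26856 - 86886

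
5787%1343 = 415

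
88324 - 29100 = 59224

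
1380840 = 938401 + 442439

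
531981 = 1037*513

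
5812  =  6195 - 383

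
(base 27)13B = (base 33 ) OT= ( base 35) NG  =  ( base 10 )821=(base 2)1100110101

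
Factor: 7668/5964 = 3^2 *7^ ( - 1 ) = 9/7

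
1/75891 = 1/75891  =  0.00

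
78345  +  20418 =98763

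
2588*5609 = 14516092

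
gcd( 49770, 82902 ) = 6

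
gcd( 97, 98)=1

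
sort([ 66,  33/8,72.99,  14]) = [33/8 , 14, 66,72.99 ]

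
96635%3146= 2255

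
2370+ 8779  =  11149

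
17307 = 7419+9888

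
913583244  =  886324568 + 27258676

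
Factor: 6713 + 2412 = 5^3*73^1 =9125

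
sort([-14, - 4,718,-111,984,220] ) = [ - 111, - 14, - 4, 220, 718, 984]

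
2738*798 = 2184924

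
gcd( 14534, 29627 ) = 559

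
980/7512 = 245/1878 = 0.13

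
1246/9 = 1246/9 = 138.44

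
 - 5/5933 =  -1 +5928/5933 = - 0.00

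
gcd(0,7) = 7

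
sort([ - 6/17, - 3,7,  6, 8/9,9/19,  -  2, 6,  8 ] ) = [ - 3,-2, - 6/17,9/19, 8/9,6,6 , 7 , 8]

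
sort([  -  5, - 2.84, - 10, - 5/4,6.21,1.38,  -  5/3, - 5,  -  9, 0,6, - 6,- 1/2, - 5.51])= [ - 10, - 9,-6, - 5.51, - 5,-5 , - 2.84, - 5/3 , - 5/4, - 1/2,0, 1.38, 6, 6.21]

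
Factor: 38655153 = 3^2*113^1* 191^1*199^1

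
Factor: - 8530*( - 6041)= 51529730=2^1* 5^1*7^1*853^1*863^1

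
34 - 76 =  - 42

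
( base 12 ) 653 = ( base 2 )1110011111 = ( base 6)4143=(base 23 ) 1H7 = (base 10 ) 927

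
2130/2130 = 1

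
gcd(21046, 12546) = 34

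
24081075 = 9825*2451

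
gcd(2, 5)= 1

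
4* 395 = 1580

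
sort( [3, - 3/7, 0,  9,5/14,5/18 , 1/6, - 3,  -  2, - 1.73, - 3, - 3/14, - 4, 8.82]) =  [ - 4 , - 3, - 3,- 2, - 1.73, - 3/7,  -  3/14, 0 , 1/6, 5/18,  5/14,3,8.82,  9] 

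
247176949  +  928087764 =1175264713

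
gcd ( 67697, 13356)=7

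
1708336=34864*49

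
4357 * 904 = 3938728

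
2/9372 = 1/4686  =  0.00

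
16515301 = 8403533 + 8111768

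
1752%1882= 1752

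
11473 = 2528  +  8945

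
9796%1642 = 1586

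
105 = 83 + 22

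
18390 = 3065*6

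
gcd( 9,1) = 1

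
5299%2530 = 239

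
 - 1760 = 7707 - 9467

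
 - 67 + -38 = - 105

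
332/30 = 11 + 1/15 = 11.07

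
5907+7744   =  13651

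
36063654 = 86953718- 50890064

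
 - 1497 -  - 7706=6209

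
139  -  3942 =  -3803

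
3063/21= 145 + 6/7 = 145.86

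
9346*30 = 280380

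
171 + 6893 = 7064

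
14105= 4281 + 9824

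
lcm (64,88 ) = 704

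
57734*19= 1096946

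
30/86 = 15/43 = 0.35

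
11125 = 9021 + 2104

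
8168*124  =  1012832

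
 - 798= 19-817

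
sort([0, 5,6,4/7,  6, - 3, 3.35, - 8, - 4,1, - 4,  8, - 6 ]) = [ - 8, - 6, - 4,- 4, - 3,0, 4/7,1,  3.35,5, 6 , 6,8]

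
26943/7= 3849 = 3849.00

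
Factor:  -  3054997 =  - 11^1*193^1*1439^1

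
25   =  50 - 25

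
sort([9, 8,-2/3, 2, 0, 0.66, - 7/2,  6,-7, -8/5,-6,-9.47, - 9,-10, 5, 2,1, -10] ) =[ -10,  -  10,-9.47,-9,-7,-6,-7/2,-8/5,-2/3, 0 , 0.66,1, 2, 2, 5,6,  8, 9] 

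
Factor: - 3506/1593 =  - 2^1 * 3^( - 3 ) * 59^( - 1 )*1753^1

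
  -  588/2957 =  - 1 + 2369/2957 = - 0.20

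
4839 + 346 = 5185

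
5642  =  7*806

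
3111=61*51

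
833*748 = 623084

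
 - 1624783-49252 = -1674035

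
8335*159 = 1325265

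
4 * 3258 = 13032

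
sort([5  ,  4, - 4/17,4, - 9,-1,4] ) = [ -9 , - 1, - 4/17, 4, 4,4,5 ] 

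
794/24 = 397/12  =  33.08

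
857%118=31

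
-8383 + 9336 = 953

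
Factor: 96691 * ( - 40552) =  - 2^3*7^1*19^1 * 37^1*137^1*727^1=-3921013432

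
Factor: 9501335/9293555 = 1858711^( - 1) *1900267^1 =1900267/1858711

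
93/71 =1  +  22/71= 1.31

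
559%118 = 87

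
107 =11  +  96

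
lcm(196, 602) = 8428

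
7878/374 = 21  +  12/187 =21.06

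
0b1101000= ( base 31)3b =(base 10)104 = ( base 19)59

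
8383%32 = 31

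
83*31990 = 2655170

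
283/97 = 2  +  89/97 = 2.92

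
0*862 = 0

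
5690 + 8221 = 13911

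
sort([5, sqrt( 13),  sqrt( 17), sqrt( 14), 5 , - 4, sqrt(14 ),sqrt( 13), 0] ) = [- 4, 0, sqrt(13),sqrt(13),  sqrt( 14), sqrt( 14),sqrt( 17 ), 5,5]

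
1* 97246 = 97246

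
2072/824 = 259/103 = 2.51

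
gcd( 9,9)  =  9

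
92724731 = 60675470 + 32049261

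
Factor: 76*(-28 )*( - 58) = 123424= 2^5*7^1*19^1 * 29^1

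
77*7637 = 588049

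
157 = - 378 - -535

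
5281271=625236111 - 619954840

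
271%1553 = 271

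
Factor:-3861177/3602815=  - 3^1*5^( - 1)*29^( - 1)*24847^( - 1 )*1287059^1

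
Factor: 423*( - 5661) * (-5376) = 2^8*3^5*7^1*17^1*37^1*47^1 = 12873385728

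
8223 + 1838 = 10061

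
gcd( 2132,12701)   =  13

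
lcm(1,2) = 2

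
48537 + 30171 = 78708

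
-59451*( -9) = 535059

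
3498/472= 7 + 97/236 = 7.41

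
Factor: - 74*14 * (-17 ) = 17612 = 2^2 * 7^1*17^1 * 37^1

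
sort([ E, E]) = [ E,E ] 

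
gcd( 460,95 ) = 5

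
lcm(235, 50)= 2350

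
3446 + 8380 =11826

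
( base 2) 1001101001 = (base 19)1D9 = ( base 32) j9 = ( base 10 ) 617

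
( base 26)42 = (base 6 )254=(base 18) 5g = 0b1101010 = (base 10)106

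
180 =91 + 89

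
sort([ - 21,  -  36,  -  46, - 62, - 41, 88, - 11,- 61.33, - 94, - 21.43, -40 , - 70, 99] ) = [ - 94,-70, - 62, - 61.33, - 46, - 41, - 40, - 36, - 21.43, - 21, - 11, 88,99]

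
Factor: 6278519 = 13^2 * 97^1*383^1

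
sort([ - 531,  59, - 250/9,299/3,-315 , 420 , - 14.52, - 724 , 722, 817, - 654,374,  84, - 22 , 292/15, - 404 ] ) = [ - 724, - 654,-531,-404, - 315, - 250/9, - 22, - 14.52,  292/15, 59 , 84,  299/3, 374,  420,722,  817 ] 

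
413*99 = 40887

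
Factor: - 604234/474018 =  - 3^(-1)* 199^( - 1 )*761^1  =  - 761/597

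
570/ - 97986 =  - 95/16331 = - 0.01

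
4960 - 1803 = 3157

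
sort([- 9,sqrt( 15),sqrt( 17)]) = [ - 9, sqrt(15 ),sqrt (17 )]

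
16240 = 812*20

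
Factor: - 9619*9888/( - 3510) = 2^4*3^(-2 )*5^( - 1) * 13^( - 1)*103^1  *  9619^1=15852112/585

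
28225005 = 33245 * 849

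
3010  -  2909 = 101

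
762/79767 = 254/26589 = 0.01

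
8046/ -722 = - 12 + 309/361 = - 11.14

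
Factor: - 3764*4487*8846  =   - 2^3*7^1*641^1*941^1*4423^1  =  -  149400695528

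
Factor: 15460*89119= 1377779740 = 2^2 * 5^1*773^1 * 89119^1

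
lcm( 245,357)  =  12495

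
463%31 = 29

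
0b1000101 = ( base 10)69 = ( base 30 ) 29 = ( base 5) 234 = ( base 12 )59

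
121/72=121/72 = 1.68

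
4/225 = 4/225 = 0.02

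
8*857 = 6856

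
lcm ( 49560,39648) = 198240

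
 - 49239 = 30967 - 80206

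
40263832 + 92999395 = 133263227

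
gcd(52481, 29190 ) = 1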